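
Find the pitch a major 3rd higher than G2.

Counting three letter names up from G lands on B.
A major third is 4 semitones; 4 semitones up from G2 gives B2.

B2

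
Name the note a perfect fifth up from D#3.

A#3

Five letter names up from D: A.
A perfect fifth spans 7 semitones, so from D#3 the target pitch is A#3.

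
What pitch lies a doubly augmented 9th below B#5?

Two letters down from B (plus an octave) reaches A.
A doubly augmented ninth is 16 semitones; 16 semitones down from B#5 gives Ab4.

Ab4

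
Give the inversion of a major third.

minor 6th

The rule of nine gives the new number: 9 − 3 = 6, so a third becomes a sixth.
The quality also flips — major becomes minor — giving a minor sixth.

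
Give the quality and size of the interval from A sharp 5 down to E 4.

Descending from A#5 to E4 is the same interval as ascending E4 to A#5.
E to A spans four letter names (E-F-G-A), plus an octave: an eleventh.
E4 to A#5 spans 18 semitones — one semitone wider than the perfect eleventh (17) — giving an augmented eleventh.
(Equivalently, a compound augmented fourth: an augmented fourth plus an octave.)

augmented eleventh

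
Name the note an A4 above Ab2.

The fourth takes the letter from A up to D.
An augmented fourth spans 6 semitones, so from Ab2 the target pitch is D3.

D3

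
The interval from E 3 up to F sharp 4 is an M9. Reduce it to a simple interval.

major second

Each octave removed subtracts seven from the number: 9 − 7 = 2.
That makes a major ninth a compound major second — an octave plus a major second.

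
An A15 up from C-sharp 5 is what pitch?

A fifteenth keeps the letter name C, two octaves up from C.
An augmented fifteenth is 25 semitones; 25 semitones up from C#5 gives C##7.

C-double-sharp 7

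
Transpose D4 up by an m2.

Two letter names up from D: E.
A minor second spans 1 semitone, so from D4 the target pitch is Eb4.

Eb4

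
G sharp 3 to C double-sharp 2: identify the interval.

Descending from G#3 to C##2 is the same interval as ascending C##2 to G#3.
C to G spans five letter names (C-D-E-F-G), plus an octave, so the interval is some kind of twelfth.
A perfect twelfth would be 19 semitones; C##2 to G#3 is 18, one semitone narrower, so the interval is diminished.
(Equivalently, a compound diminished fifth: a diminished fifth plus an octave.)

diminished 12th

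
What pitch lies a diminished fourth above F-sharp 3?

Four letter names up from F: B.
A diminished fourth spans 4 semitones, so from F#3 the target pitch is Bb3.

B-flat 3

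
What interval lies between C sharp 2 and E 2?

C to E spans three letter names (C-D-E) — that makes it a third of some quality.
C#2 to E2 is 3 semitones, a half step short of the major third (4), so this is minor.

minor 3rd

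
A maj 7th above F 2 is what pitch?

Seven letter names up from F: E.
A major seventh is 11 semitones; 11 semitones up from F2 gives E3.

E 3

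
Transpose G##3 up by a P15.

The letter stays G (same as the start), shifted two octaves up.
Moving 24 semitones up from G##3 (the size of a perfect fifteenth) reaches G##5.

G##5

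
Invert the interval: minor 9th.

major 7th

First reduce the compound minor ninth to its simple form, a minor second.
The rule of nine gives the new number: 9 − 2 = 7, so a second becomes a seventh.
Quality inverts too: minor becomes major. That makes the inversion a major seventh.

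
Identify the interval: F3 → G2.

m7

Descending from F3 to G2 is the same interval as ascending G2 to F3.
G to F spans seven letter names (G-A-B-C-D-E-F) — that makes it a seventh of some quality.
A major seventh would be 11 semitones, but G2 to F3 is 10 — one semitone narrower, making it a minor seventh.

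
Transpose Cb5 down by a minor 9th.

Bb3

Two letters down from C (plus an octave) reaches B.
A minor ninth is 13 semitones; 13 semitones down from Cb5 gives Bb3.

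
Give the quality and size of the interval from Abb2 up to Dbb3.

A to D spans four letter names (A-B-C-D): a fourth.
The perfect fourth spans 5 semitones, and Abb2 to Dbb3 is exactly 5 semitones — so this is a perfect fourth.

perfect fourth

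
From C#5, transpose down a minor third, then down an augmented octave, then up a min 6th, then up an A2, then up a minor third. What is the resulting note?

B4

A minor third down from C#5 is A#4.
An augmented octave down from A#4 is A3.
A minor sixth up from A3 is F4.
Up an augmented second from F4: G#4 (3 semitones up).
A minor third up from G#4 is B4.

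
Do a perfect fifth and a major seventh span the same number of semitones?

No

7 semitones (perfect fifth) vs 11 semitones (major seventh): not equal.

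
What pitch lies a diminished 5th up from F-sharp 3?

The fifth takes the letter from F up to C.
A diminished fifth spans 6 semitones, so from F#3 the target pitch is C4.

C 4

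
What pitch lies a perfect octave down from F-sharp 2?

F-sharp 1

For an octave the letter name doesn't change: still F, an octave down.
Moving 12 semitones down from F#2 (the size of a perfect octave) reaches F#1.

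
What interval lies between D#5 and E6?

D to E spans two letter names (D-E), plus an octave — that makes it a ninth of some quality.
D#5 to E6 is 13 semitones, a half step short of the major ninth (14), so this is minor.
(Equivalently, a compound minor second: a minor second plus an octave.)

minor 9th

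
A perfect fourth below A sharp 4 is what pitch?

E sharp 4

The fourth takes the letter from A down to E.
Moving 5 semitones down from A#4 (the size of a perfect fourth) reaches E#4.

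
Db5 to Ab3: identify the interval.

perfect 11th

Descending from Db5 to Ab3 is the same interval as ascending Ab3 to Db5.
A to D spans four letter names (A-B-C-D), plus an octave, so the interval is some kind of eleventh.
Ab3 to Db5 is 17 semitones, matching the perfect eleventh exactly, so the quality is perfect.
(Equivalently, a compound perfect fourth: a perfect fourth plus an octave.)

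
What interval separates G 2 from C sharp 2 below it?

Descending from G2 to C#2 is the same interval as ascending C#2 to G2.
C to G spans five letter names (C-D-E-F-G), so the interval is some kind of fifth.
A perfect fifth would be 7 semitones; C#2 to G2 is 6, one semitone narrower, so the interval is diminished.

d5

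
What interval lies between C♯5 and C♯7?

P15

C to C is the same letter name, plus 2 octaves — that makes it a fifteenth of some quality.
The perfect fifteenth spans 24 semitones, and C#5 to C#7 is exactly 24 semitones — so this is a perfect fifteenth.
(Equivalently, a compound perfect octave: a perfect octave plus an octave.)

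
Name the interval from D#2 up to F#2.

D to F spans three letter names (D-E-F): a third.
A major third would be 4 semitones, but D#2 to F#2 is 3 — one semitone narrower, making it a minor third.

m3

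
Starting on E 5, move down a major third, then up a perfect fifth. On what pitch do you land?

E5 down a major third → C5 (4 semitones).
A perfect fifth up from C5 is G5.

G 5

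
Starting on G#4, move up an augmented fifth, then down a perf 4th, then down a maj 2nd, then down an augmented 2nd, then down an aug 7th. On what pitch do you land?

An augmented fifth up from G#4 is D##5.
Down a perfect fourth from D##5: A##4 (5 semitones down).
A##4 down a major second → G##4 (2 semitones).
Down an augmented second from G##4: F#4 (3 semitones down).
F#4 down an augmented seventh → Gb3 (12 semitones).

Gb3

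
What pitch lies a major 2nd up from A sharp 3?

B sharp 3

The second takes the letter from A up to B.
A major second spans 2 semitones, so from A#3 the target pitch is B#3.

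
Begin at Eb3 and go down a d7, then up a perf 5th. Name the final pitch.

C#3

Down a diminished seventh from Eb3: F#2 (9 semitones down).
Up a perfect fifth from F#2: C#3 (7 semitones up).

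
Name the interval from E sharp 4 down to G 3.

augmented sixth

Descending from E#4 to G3 is the same interval as ascending G3 to E#4.
G to E spans six letter names (G-A-B-C-D-E) — that makes it a sixth of some quality.
A major sixth would be 9 semitones; G3 to E#4 is 10, one semitone wider, so the interval is augmented.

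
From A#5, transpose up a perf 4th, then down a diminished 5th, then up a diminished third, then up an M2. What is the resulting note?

A perfect fourth up from A#5 is D#6.
D#6 down a diminished fifth → G##5 (6 semitones).
A diminished third up from G##5 is B5.
Up a major second from B5: C#6 (2 semitones up).

C#6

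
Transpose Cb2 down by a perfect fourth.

Gb1

Counting four letter names down from C lands on G.
A perfect fourth spans 5 semitones, so from Cb2 the target pitch is Gb1.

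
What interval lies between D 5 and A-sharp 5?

A5

D to A spans five letter names (D-E-F-G-A): a fifth.
A perfect fifth would be 7 semitones; D5 to A#5 is 8, one semitone wider, so the interval is augmented.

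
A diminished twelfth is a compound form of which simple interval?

Take out an octave (7 from the number): 12 − 7 = 5.
That makes a diminished twelfth a compound diminished fifth — an octave plus a diminished fifth.

diminished fifth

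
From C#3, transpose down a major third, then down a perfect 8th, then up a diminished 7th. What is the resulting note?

Gb2

A major third down from C#3 is A2.
Down a perfect octave from A2: A1 (12 semitones down).
A1 up a diminished seventh → Gb2 (9 semitones).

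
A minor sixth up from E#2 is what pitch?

Six letter names up from E: C.
A minor sixth spans 8 semitones, so from E#2 the target pitch is C#3.

C#3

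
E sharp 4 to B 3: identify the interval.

augmented 4th

Descending from E#4 to B3 is the same interval as ascending B3 to E#4.
B to E spans four letter names (B-C-D-E), so the interval is some kind of fourth.
A perfect fourth would be 5 semitones; B3 to E#4 is 6, one semitone wider, so the interval is augmented.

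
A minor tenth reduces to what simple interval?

Subtracting seven from the interval number removes an octave: 10 − 7 = 3.
That makes a minor tenth a compound minor third — an octave plus a minor third.

m3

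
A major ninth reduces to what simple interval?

Subtracting seven from the interval number removes an octave: 9 − 7 = 2.
That makes a major ninth a compound major second — an octave plus a major second.

M2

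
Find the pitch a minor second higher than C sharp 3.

Two letter names up from C: D.
A minor second is 1 semitone; 1 semitone up from C#3 gives D3.

D 3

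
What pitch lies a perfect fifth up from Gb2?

The fifth takes the letter from G up to D.
A perfect fifth spans 7 semitones, so from Gb2 the target pitch is Db3.

Db3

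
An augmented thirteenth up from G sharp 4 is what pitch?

The thirteenth's letter: G up six letter names plus an octave → E.
An augmented thirteenth is 22 semitones; 22 semitones up from G#4 gives E##6.

E double-sharp 6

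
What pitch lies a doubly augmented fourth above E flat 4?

Four letter names up from E: A.
Moving 7 semitones up from Eb4 (the size of a doubly augmented fourth) reaches A#4.

A sharp 4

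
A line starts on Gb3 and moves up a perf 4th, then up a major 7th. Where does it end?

Gb3 up a perfect fourth → Cb4 (5 semitones).
A major seventh up from Cb4 is Bb4.

Bb4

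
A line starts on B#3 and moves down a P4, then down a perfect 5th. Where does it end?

B#3 down a perfect fourth → F##3 (5 semitones).
F##3 down a perfect fifth → B#2 (7 semitones).

B#2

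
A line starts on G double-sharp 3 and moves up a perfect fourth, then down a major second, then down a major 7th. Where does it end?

C sharp 3

Up a perfect fourth from G##3: C##4 (5 semitones up).
A major second down from C##4 is B#3.
A major seventh down from B#3 is C#3.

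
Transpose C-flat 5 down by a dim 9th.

Counting two letter names plus an octave down from C lands on B.
A diminished ninth is 12 semitones; 12 semitones down from Cb5 gives B3.

B 3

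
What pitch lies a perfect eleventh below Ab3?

Four letters down from A (plus an octave) reaches E.
Moving 17 semitones down from Ab3 (the size of a perfect eleventh) reaches Eb2.

Eb2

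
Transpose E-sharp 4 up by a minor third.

The third takes the letter from E up to G.
A minor third spans 3 semitones, so from E#4 the target pitch is G#4.

G-sharp 4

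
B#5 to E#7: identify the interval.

perfect 11th

B to E spans four letter names (B-C-D-E), plus an octave: an eleventh.
Counting semitones, B#5→E#7 is 17, which is the perfect eleventh.
(Equivalently, a compound perfect fourth: a perfect fourth plus an octave.)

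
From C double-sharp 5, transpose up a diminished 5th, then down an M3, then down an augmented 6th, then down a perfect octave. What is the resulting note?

G flat 3

C##5 up a diminished fifth → G#5 (6 semitones).
G#5 down a major third → E5 (4 semitones).
E5 down an augmented sixth → Gb4 (10 semitones).
Gb4 down a perfect octave → Gb3 (12 semitones).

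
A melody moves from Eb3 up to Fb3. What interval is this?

E to F spans two letter names (E-F) — that makes it a second of some quality.
A major second would be 2 semitones, but Eb3 to Fb3 is 1 — one semitone narrower, making it a minor second.

minor 2nd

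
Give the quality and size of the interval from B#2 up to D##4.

major tenth

B to D spans three letter names (B-C-D), plus an octave — that makes it a tenth of some quality.
The major tenth spans 16 semitones, and B#2 to D##4 is exactly 16 semitones — so this is a major tenth.
(Equivalently, a compound major third: a major third plus an octave.)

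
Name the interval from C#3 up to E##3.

augmented third

C to E spans three letter names (C-D-E): a third.
A major third would be 4 semitones; C#3 to E##3 is 5, one semitone wider, so the interval is augmented.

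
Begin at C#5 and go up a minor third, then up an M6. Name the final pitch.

C#5 up a minor third → E5 (3 semitones).
Up a major sixth from E5: C#6 (9 semitones up).

C#6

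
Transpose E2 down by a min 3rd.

Three letter names down from E: C.
Moving 3 semitones down from E2 (the size of a minor third) reaches C#2.

C#2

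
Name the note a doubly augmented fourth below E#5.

Bb4

The fourth takes the letter from E down to B.
A doubly augmented fourth spans 7 semitones, so from E#5 the target pitch is Bb4.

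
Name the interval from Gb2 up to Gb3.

perfect 8th

G to G is the same letter name, plus an octave: an octave.
Counting semitones, Gb2→Gb3 is 12, which is the perfect octave.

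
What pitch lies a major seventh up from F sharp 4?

Seven letter names up from F: E.
A major seventh is 11 semitones; 11 semitones up from F#4 gives E#5.

E sharp 5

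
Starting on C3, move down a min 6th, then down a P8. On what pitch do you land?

Down a minor sixth from C3: E2 (8 semitones down).
E2 down a perfect octave → E1 (12 semitones).

E1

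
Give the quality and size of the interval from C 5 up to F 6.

C to F spans four letter names (C-D-E-F), plus an octave, so the interval is some kind of eleventh.
Counting semitones, C5→F6 is 17, which is the perfect eleventh.
(Equivalently, a compound perfect fourth: a perfect fourth plus an octave.)

perfect eleventh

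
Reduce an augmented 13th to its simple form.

Subtracting seven from the interval number removes an octave: 13 − 7 = 6.
That makes an augmented thirteenth a compound augmented sixth — an octave plus an augmented sixth.

augmented 6th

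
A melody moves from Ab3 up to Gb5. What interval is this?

A to G spans seven letter names (A-B-C-D-E-F-G), plus an octave: a fourteenth.
At 22 semitones, Ab3→Gb5 falls one short of a major fourteenth: minor.
(Equivalently, a compound minor seventh: a minor seventh plus an octave.)

minor fourteenth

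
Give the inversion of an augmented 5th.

diminished 4th

Interval numbers invert to sum to nine: 5 + 4 = 9, so a fifth inverts to a fourth.
And augmented becomes diminished under inversion, so we get a diminished fourth.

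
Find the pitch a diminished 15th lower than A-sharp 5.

A fifteenth keeps the letter name A, two octaves down from A.
A diminished fifteenth spans 23 semitones, so from A#5 the target pitch is A##3.

A-double-sharp 3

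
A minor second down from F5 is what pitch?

Counting two letter names down from F lands on E.
A minor second is 1 semitone; 1 semitone down from F5 gives E5.

E5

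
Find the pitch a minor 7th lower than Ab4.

Counting seven letter names down from A lands on B.
Moving 10 semitones down from Ab4 (the size of a minor seventh) reaches Bb3.

Bb3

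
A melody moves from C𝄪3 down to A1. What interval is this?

Descending from C##3 to A1 is the same interval as ascending A1 to C##3.
A to C spans three letter names (A-B-C), plus an octave: a tenth.
A major tenth would be 16 semitones; A1 to C##3 is 17, one semitone wider, so the interval is augmented.
(Equivalently, a compound augmented third: an augmented third plus an octave.)

augmented tenth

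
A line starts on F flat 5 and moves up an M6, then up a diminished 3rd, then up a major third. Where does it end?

Fb5 up a major sixth → Db6 (9 semitones).
A diminished third up from Db6 is Fbb6.
Up a major third from Fbb6: Abb6 (4 semitones up).

A double-flat 6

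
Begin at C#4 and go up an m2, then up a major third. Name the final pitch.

Up a minor second from C#4: D4 (1 semitone up).
A major third up from D4 is F#4.

F#4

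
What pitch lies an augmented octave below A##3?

A#2

For an octave the letter name doesn't change: still A, an octave down.
An augmented octave spans 13 semitones, so from A##3 the target pitch is A#2.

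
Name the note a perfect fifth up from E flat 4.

The fifth takes the letter from E up to B.
A perfect fifth is 7 semitones; 7 semitones up from Eb4 gives Bb4.

B flat 4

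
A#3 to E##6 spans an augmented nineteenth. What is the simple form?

Each octave removed subtracts seven from the number: 19 − 14 = 5.
Quality carries through unchanged, so the simple form is an augmented fifth.

augmented 5th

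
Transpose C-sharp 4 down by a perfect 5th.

F-sharp 3

The fifth takes the letter from C down to F.
A perfect fifth is 7 semitones; 7 semitones down from C#4 gives F#3.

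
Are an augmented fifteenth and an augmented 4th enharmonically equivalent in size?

An augmented fifteenth spans 25 semitones; an augmented fourth spans 6 semitones. They differ by 19.

No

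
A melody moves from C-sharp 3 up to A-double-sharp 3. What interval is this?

A6

C to A spans six letter names (C-D-E-F-G-A) — that makes it a sixth of some quality.
The major sixth is 9 semitones; here we have 10, one semitone wider: augmented.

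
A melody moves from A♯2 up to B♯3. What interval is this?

A to B spans two letter names (A-B), plus an octave: a ninth.
A#2 to B#3 is 14 semitones, matching the major ninth exactly, so the quality is major.
(Equivalently, a compound major second: a major second plus an octave.)

major 9th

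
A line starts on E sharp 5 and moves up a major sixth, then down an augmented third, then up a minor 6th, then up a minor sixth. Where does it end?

A major sixth up from E#5 is C##6.
An augmented third down from C##6 is A5.
A minor sixth up from A5 is F6.
Up a minor sixth from F6: Db7 (8 semitones up).

D flat 7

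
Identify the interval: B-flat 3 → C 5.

B to C spans two letter names (B-C), plus an octave, so the interval is some kind of ninth.
The major ninth spans 14 semitones, and Bb3 to C5 is exactly 14 semitones — so this is a major ninth.
(Equivalently, a compound major second: a major second plus an octave.)

major 9th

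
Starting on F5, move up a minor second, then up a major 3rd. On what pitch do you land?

Bb5

Up a minor second from F5: Gb5 (1 semitone up).
Gb5 up a major third → Bb5 (4 semitones).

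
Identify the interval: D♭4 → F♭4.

D to F spans three letter names (D-E-F) — that makes it a third of some quality.
Db4 to Fb4 is 3 semitones, a half step short of the major third (4), so this is minor.

minor 3rd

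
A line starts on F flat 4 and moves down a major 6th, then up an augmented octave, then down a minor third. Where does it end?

F 4

Down a major sixth from Fb4: Abb3 (9 semitones down).
Abb3 up an augmented octave → Ab4 (13 semitones).
Down a minor third from Ab4: F4 (3 semitones down).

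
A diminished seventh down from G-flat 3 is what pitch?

A 2

The seventh takes the letter from G down to A.
A diminished seventh is 9 semitones; 9 semitones down from Gb3 gives A2.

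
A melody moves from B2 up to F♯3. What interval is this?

B to F spans five letter names (B-C-D-E-F) — that makes it a fifth of some quality.
Counting semitones, B2→F#3 is 7, which is the perfect fifth.

P5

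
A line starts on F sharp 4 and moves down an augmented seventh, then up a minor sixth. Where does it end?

E double-flat 4

Down an augmented seventh from F#4: Gb3 (12 semitones down).
A minor sixth up from Gb3 is Ebb4.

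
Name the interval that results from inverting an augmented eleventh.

First reduce the compound augmented eleventh to its simple form, an augmented fourth.
Interval numbers invert to sum to nine: 4 + 5 = 9, so a fourth inverts to a fifth.
The quality also flips — augmented becomes diminished — giving a diminished fifth.

diminished fifth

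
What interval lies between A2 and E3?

A to E spans five letter names (A-B-C-D-E) — that makes it a fifth of some quality.
A2 to E3 is 7 semitones, matching the perfect fifth exactly, so the quality is perfect.

perfect 5th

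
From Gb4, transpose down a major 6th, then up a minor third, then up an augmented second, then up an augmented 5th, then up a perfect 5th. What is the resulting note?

Gb4 down a major sixth → Bbb3 (9 semitones).
Up a minor third from Bbb3: Dbb4 (3 semitones up).
Dbb4 up an augmented second → Eb4 (3 semitones).
An augmented fifth up from Eb4 is B4.
Up a perfect fifth from B4: F#5 (7 semitones up).

F#5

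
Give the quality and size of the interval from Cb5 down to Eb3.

Descending from Cb5 to Eb3 is the same interval as ascending Eb3 to Cb5.
E to C spans six letter names (E-F-G-A-B-C), plus an octave — that makes it a thirteenth of some quality.
A major thirteenth would be 21 semitones, but Eb3 to Cb5 is 20 — one semitone narrower, making it a minor thirteenth.
(Equivalently, a compound minor sixth: a minor sixth plus an octave.)

minor 13th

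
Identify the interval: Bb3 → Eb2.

Descending from Bb3 to Eb2 is the same interval as ascending Eb2 to Bb3.
E to B spans five letter names (E-F-G-A-B), plus an octave, so the interval is some kind of twelfth.
Counting semitones, Eb2→Bb3 is 19, which is the perfect twelfth.
(Equivalently, a compound perfect fifth: a perfect fifth plus an octave.)

perfect 12th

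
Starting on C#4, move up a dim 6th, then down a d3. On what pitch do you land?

F#4

A diminished sixth up from C#4 is Ab4.
Ab4 down a diminished third → F#4 (2 semitones).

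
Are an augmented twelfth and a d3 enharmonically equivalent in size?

An augmented twelfth is 20 semitones but a diminished third is 2 semitones — different sizes.

No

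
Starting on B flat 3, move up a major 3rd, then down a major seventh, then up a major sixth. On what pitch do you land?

Bb3 up a major third → D4 (4 semitones).
A major seventh down from D4 is Eb3.
Eb3 up a major sixth → C4 (9 semitones).

C 4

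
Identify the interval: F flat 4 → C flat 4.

Descending from Fb4 to Cb4 is the same interval as ascending Cb4 to Fb4.
C to F spans four letter names (C-D-E-F): a fourth.
The perfect fourth spans 5 semitones, and Cb4 to Fb4 is exactly 5 semitones — so this is a perfect fourth.

P4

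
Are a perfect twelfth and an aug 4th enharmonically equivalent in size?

No

19 semitones (perfect twelfth) vs 6 semitones (augmented fourth): not equal.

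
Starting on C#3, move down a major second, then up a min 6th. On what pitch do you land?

G3

A major second down from C#3 is B2.
Up a minor sixth from B2: G3 (8 semitones up).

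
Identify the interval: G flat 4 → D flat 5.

G to D spans five letter names (G-A-B-C-D): a fifth.
The perfect fifth spans 7 semitones, and Gb4 to Db5 is exactly 7 semitones — so this is a perfect fifth.

perfect fifth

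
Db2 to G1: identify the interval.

Descending from Db2 to G1 is the same interval as ascending G1 to Db2.
G to D spans five letter names (G-A-B-C-D): a fifth.
The perfect fifth is 7 semitones; here we have 6, one semitone narrower: diminished.

diminished fifth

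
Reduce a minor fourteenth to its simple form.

Each octave removed subtracts seven from the number: 14 − 7 = 7.
So a minor fourteenth is an octave plus a minor seventh. The quality is unchanged.

minor seventh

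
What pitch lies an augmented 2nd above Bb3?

Two letter names up from B: C.
An augmented second spans 3 semitones, so from Bb3 the target pitch is C#4.

C#4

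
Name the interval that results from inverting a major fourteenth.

minor 2nd

First reduce the compound major fourteenth to its simple form, a major seventh.
Inverted interval numbers add to nine, so a seventh pairs with a second (7 + 2 = 9).
Quality inverts too: major becomes minor. That makes the inversion a minor second.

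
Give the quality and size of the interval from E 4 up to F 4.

E to F spans two letter names (E-F) — that makes it a second of some quality.
E4 to F4 is 1 semitone, a half step short of the major second (2), so this is minor.

minor second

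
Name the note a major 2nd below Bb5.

Ab5

Two letter names down from B: A.
A major second spans 2 semitones, so from Bb5 the target pitch is Ab5.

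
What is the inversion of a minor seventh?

major second

Interval numbers invert to sum to nine: 7 + 2 = 9, so a seventh inverts to a second.
The quality also flips — minor becomes major — giving a major second.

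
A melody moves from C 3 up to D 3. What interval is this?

C to D spans two letter names (C-D): a second.
The major second spans 2 semitones, and C3 to D3 is exactly 2 semitones — so this is a major second.

major 2nd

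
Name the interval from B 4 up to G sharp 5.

B to G spans six letter names (B-C-D-E-F-G): a sixth.
B4 to G#5 is 9 semitones, matching the major sixth exactly, so the quality is major.

M6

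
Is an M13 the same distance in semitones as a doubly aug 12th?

Yes

A major thirteenth = 21 semitones = a doubly augmented twelfth; enharmonically equal.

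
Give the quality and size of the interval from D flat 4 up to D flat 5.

D to D is the same letter name, plus an octave: an octave.
Counting semitones, Db4→Db5 is 12, which is the perfect octave.

perfect octave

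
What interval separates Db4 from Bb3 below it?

Descending from Db4 to Bb3 is the same interval as ascending Bb3 to Db4.
B to D spans three letter names (B-C-D) — that makes it a third of some quality.
Bb3 to Db4 is 3 semitones, a half step short of the major third (4), so this is minor.

minor third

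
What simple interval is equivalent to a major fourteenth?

M7

Each octave removed subtracts seven from the number: 14 − 7 = 7.
Quality carries through unchanged, so the simple form is a major seventh.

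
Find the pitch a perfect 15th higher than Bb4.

For a fifteenth the letter name doesn't change: still B, two octaves up.
Moving 24 semitones up from Bb4 (the size of a perfect fifteenth) reaches Bb6.

Bb6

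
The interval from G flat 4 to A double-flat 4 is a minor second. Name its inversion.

Inverted interval numbers add to nine, so a second pairs with a seventh (2 + 7 = 9).
And minor becomes major under inversion, so we get a major seventh.

M7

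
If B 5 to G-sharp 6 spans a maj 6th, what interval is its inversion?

m3

Inverted interval numbers add to nine, so a sixth pairs with a third (6 + 3 = 9).
Quality inverts too: major becomes minor. That makes the inversion a minor third.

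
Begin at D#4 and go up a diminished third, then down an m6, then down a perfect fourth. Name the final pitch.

D#4 up a diminished third → F4 (2 semitones).
F4 down a minor sixth → A3 (8 semitones).
A3 down a perfect fourth → E3 (5 semitones).

E3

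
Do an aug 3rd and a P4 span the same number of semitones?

Yes

Both span 5 semitones: an augmented third and a perfect fourth are the same chromatic distance.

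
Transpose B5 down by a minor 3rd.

G#5

Three letter names down from B: G.
A minor third is 3 semitones; 3 semitones down from B5 gives G#5.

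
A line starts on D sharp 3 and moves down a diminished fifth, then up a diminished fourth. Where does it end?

C sharp 3

A diminished fifth down from D#3 is G##2.
A diminished fourth up from G##2 is C#3.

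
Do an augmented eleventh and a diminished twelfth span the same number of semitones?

An augmented eleventh spans 18 semitones, and a diminished twelfth also spans 18 semitones — they're enharmonic.

Yes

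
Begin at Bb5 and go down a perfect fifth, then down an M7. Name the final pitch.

A perfect fifth down from Bb5 is Eb5.
Down a major seventh from Eb5: Fb4 (11 semitones down).

Fb4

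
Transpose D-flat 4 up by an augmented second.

E 4

Counting two letter names up from D lands on E.
Moving 3 semitones up from Db4 (the size of an augmented second) reaches E4.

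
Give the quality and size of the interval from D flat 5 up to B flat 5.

major sixth

D to B spans six letter names (D-E-F-G-A-B), so the interval is some kind of sixth.
Db5 to Bb5 is 9 semitones, matching the major sixth exactly, so the quality is major.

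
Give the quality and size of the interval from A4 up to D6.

A to D spans four letter names (A-B-C-D), plus an octave: an eleventh.
A4 to D6 is 17 semitones, matching the perfect eleventh exactly, so the quality is perfect.
(Equivalently, a compound perfect fourth: a perfect fourth plus an octave.)

perfect eleventh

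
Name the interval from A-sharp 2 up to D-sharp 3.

A to D spans four letter names (A-B-C-D) — that makes it a fourth of some quality.
Counting semitones, A#2→D#3 is 5, which is the perfect fourth.

perfect fourth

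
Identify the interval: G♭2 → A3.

G to A spans two letter names (G-A), plus an octave, so the interval is some kind of ninth.
The major ninth is 14 semitones; here we have 15, one semitone wider: augmented.
(Equivalently, a compound augmented second: an augmented second plus an octave.)

augmented 9th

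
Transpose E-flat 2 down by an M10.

The tenth's letter: E down three letter names plus an octave → C.
Moving 16 semitones down from Eb2 (the size of a major tenth) reaches Cb1.

C-flat 1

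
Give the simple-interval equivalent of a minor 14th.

minor seventh

Take out an octave (7 from the number): 14 − 7 = 7.
Quality carries through unchanged, so the simple form is a minor seventh.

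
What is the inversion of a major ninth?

m7

First reduce the compound major ninth to its simple form, a major second.
The rule of nine gives the new number: 9 − 2 = 7, so a second becomes a seventh.
The quality also flips — major becomes minor — giving a minor seventh.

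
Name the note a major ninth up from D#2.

E#3

The ninth's letter: D up two letter names plus an octave → E.
A major ninth spans 14 semitones, so from D#2 the target pitch is E#3.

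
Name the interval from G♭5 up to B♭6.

G to B spans three letter names (G-A-B), plus an octave — that makes it a tenth of some quality.
Gb5 to Bb6 is 16 semitones, matching the major tenth exactly, so the quality is major.
(Equivalently, a compound major third: a major third plus an octave.)

major 10th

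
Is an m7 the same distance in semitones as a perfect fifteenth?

No

A minor seventh spans 10 semitones; a perfect fifteenth spans 24 semitones. They differ by 14.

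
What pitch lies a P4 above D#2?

Four letter names up from D: G.
Moving 5 semitones up from D#2 (the size of a perfect fourth) reaches G#2.

G#2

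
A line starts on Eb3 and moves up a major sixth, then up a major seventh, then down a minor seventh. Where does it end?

A major sixth up from Eb3 is C4.
C4 up a major seventh → B4 (11 semitones).
B4 down a minor seventh → C#4 (10 semitones).

C#4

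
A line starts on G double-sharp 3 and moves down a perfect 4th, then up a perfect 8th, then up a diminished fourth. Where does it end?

G sharp 4

G##3 down a perfect fourth → D##3 (5 semitones).
D##3 up a perfect octave → D##4 (12 semitones).
D##4 up a diminished fourth → G#4 (4 semitones).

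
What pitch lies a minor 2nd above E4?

Two letter names up from E: F.
A minor second spans 1 semitone, so from E4 the target pitch is F4.

F4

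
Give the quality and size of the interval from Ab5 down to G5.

Descending from Ab5 to G5 is the same interval as ascending G5 to Ab5.
G to A spans two letter names (G-A): a second.
A major second would be 2 semitones, but G5 to Ab5 is 1 — one semitone narrower, making it a minor second.

m2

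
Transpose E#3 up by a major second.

The second takes the letter from E up to F.
Moving 2 semitones up from E#3 (the size of a major second) reaches F##3.

F##3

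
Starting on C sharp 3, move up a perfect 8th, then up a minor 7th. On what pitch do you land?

C#3 up a perfect octave → C#4 (12 semitones).
A minor seventh up from C#4 is B4.

B 4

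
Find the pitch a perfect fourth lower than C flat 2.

G flat 1

Counting four letter names down from C lands on G.
A perfect fourth spans 5 semitones, so from Cb2 the target pitch is Gb1.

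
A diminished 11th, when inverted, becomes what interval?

First reduce the compound diminished eleventh to its simple form, a diminished fourth.
The rule of nine gives the new number: 9 − 4 = 5, so a fourth becomes a fifth.
Quality inverts too: diminished becomes augmented. That makes the inversion an augmented fifth.

augmented fifth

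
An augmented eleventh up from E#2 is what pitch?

Four letters up from E (plus an octave) reaches A.
Moving 18 semitones up from E#2 (the size of an augmented eleventh) reaches A##3.

A##3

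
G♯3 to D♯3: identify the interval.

Descending from G#3 to D#3 is the same interval as ascending D#3 to G#3.
D to G spans four letter names (D-E-F-G): a fourth.
Counting semitones, D#3→G#3 is 5, which is the perfect fourth.

P4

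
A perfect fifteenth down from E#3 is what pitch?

E#1

A fifteenth keeps the letter name E, two octaves down from E.
A perfect fifteenth is 24 semitones; 24 semitones down from E#3 gives E#1.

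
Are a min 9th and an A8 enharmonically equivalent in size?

Yes

Both span 13 semitones: a minor ninth and an augmented octave are the same chromatic distance.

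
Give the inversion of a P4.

perfect fifth

The rule of nine gives the new number: 9 − 4 = 5, so a fourth becomes a fifth.
And perfect stays perfect under inversion, so we get a perfect fifth.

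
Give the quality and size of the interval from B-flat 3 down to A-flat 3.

Descending from Bb3 to Ab3 is the same interval as ascending Ab3 to Bb3.
A to B spans two letter names (A-B) — that makes it a second of some quality.
Ab3 to Bb3 is 2 semitones, matching the major second exactly, so the quality is major.

major second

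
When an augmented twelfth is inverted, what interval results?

First reduce the compound augmented twelfth to its simple form, an augmented fifth.
Inverted interval numbers add to nine, so a fifth pairs with a fourth (5 + 4 = 9).
And augmented becomes diminished under inversion, so we get a diminished fourth.

diminished fourth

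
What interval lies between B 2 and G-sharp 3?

B to G spans six letter names (B-C-D-E-F-G): a sixth.
B2 to G#3 is 9 semitones, matching the major sixth exactly, so the quality is major.

major sixth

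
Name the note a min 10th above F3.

The tenth's letter: F up three letter names plus an octave → A.
A minor tenth is 15 semitones; 15 semitones up from F3 gives Ab4.

Ab4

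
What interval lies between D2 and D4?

perfect fifteenth

D to D is the same letter name, plus 2 octaves — that makes it a fifteenth of some quality.
D2 to D4 is 24 semitones, matching the perfect fifteenth exactly, so the quality is perfect.
(Equivalently, a compound perfect octave: a perfect octave plus an octave.)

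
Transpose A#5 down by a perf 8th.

A#4

For an octave the letter name doesn't change: still A, an octave down.
Moving 12 semitones down from A#5 (the size of a perfect octave) reaches A#4.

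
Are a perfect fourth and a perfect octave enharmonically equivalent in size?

A perfect fourth spans 5 semitones; a perfect octave spans 12 semitones. They differ by 7.

No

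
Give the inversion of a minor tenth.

First reduce the compound minor tenth to its simple form, a minor third.
Interval numbers invert to sum to nine: 3 + 6 = 9, so a third inverts to a sixth.
Quality inverts too: minor becomes major. That makes the inversion a major sixth.

major sixth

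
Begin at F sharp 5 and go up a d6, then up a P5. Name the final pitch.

Up a diminished sixth from F#5: Db6 (7 semitones up).
Up a perfect fifth from Db6: Ab6 (7 semitones up).

A flat 6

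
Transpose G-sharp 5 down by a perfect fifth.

The fifth takes the letter from G down to C.
A perfect fifth is 7 semitones; 7 semitones down from G#5 gives C#5.

C-sharp 5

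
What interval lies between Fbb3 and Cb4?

augmented 5th

F to C spans five letter names (F-G-A-B-C), so the interval is some kind of fifth.
Fbb3 to Cb4 spans 8 semitones — one semitone wider than the perfect fifth (7) — giving an augmented fifth.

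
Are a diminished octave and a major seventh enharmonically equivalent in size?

Yes

A diminished octave = 11 semitones = a major seventh; enharmonically equal.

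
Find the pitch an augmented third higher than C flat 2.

The third takes the letter from C up to E.
An augmented third spans 5 semitones, so from Cb2 the target pitch is E2.

E 2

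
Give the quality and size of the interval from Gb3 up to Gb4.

P8

G to G is the same letter name, plus an octave — that makes it an octave of some quality.
Counting semitones, Gb3→Gb4 is 12, which is the perfect octave.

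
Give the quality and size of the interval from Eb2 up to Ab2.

perfect 4th

E to A spans four letter names (E-F-G-A) — that makes it a fourth of some quality.
The perfect fourth spans 5 semitones, and Eb2 to Ab2 is exactly 5 semitones — so this is a perfect fourth.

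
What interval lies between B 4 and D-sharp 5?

major 3rd

B to D spans three letter names (B-C-D) — that makes it a third of some quality.
B4 to D#5 is 4 semitones, matching the major third exactly, so the quality is major.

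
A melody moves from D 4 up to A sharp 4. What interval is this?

D to A spans five letter names (D-E-F-G-A), so the interval is some kind of fifth.
D4 to A#4 spans 8 semitones — one semitone wider than the perfect fifth (7) — giving an augmented fifth.

augmented fifth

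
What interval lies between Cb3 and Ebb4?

C to E spans three letter names (C-D-E), plus an octave, so the interval is some kind of tenth.
Cb3 to Ebb4 is 15 semitones, a half step short of the major tenth (16), so this is minor.
(Equivalently, a compound minor third: a minor third plus an octave.)

minor tenth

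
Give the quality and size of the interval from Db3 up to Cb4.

m7

D to C spans seven letter names (D-E-F-G-A-B-C): a seventh.
A major seventh would be 11 semitones, but Db3 to Cb4 is 10 — one semitone narrower, making it a minor seventh.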